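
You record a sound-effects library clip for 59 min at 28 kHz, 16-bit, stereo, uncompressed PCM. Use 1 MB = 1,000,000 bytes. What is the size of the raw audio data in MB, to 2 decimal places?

Duration = 59 min = 3,540 s.
Bytes = 28,000 samples/s × 3,540 s × 2 bytes/sample × 2 ch = 396,480,000 bytes.
396,480,000 / 1,000,000 = 396.48 MB.

396.48 MB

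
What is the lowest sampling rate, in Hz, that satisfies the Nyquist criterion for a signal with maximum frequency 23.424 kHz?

46,848 Hz

Minimum sample rate = 2 × 23,424 Hz = 46,848 Hz.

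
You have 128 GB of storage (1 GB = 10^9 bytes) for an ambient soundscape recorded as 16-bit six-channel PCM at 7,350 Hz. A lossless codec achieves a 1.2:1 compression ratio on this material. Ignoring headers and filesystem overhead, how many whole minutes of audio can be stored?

29,024 minutes

Uncompressed byte rate = 7,350 × 2 × 6 = 88,200 bytes/s.
After 1.2:1 compression, effective rate ≈ 73500 bytes/s.
Capacity = 128 × 1,000,000,000 = 128,000,000,000 bytes.
128,000,000,000 / effective rate ≈ 1741496.6 s → 29,024 minutes.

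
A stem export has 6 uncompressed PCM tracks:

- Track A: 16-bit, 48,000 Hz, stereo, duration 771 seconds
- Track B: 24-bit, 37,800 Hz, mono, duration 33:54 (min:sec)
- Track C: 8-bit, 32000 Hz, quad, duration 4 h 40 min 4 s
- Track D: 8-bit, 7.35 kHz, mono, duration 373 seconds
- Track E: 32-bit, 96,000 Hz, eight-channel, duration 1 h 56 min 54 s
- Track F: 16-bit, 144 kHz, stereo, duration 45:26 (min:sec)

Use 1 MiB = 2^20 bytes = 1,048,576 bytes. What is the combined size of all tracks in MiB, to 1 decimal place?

Track A: 48,000 × 771 × 2 × 2 = 148,032,000 bytes.
Track B: 33:54 (min:sec) = 2,034 s; 37,800 × 2,034 × 3 × 1 = 230,655,600 bytes.
Track C: 4 h 40 min 4 s = 16,804 s; 32,000 × 16,804 × 1 × 4 = 2,150,912,000 bytes.
Track D: 7,350 × 373 × 1 × 1 = 2,741,550 bytes.
Track E: 1 h 56 min 54 s = 7,014 s; 96,000 × 7,014 × 4 × 8 = 21,547,008,000 bytes.
Track F: 45:26 (min:sec) = 2,726 s; 144,000 × 2,726 × 2 × 2 = 1,570,176,000 bytes.
Total = 25,649,525,150 bytes = 24461.3 MiB.

24461.3 MiB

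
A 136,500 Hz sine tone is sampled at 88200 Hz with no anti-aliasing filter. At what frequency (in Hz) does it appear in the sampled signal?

39,900 Hz

Nyquist = 88,200/2 = 44,100 Hz; 136,500 Hz exceeds it.
Alias = |136,500 − 2×88,200| = |136,500 − 176,400| = 39,900 Hz.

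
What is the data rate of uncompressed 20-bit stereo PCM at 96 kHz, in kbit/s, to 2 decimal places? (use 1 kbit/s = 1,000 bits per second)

Bit rate = 96,000 × 20 × 2 = 3,840,000 bits/s.
= 3840.00 kbit/s.

3840.00 kbit/s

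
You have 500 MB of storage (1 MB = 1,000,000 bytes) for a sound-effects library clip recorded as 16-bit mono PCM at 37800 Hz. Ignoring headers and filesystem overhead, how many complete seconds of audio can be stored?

6,613 seconds

Uncompressed byte rate = 37,800 × 2 × 1 = 75,600 bytes/s.
Capacity = 500 × 1,000,000 = 500,000,000 bytes.
500,000,000 / 75,600 ≈ 6613.76 s → 6,613 seconds.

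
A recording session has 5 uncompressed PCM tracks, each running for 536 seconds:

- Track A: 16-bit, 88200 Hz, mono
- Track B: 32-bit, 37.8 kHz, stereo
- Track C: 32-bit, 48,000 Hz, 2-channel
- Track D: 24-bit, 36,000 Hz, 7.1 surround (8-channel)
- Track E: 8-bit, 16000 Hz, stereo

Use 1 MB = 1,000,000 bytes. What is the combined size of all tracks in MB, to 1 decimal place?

Track A: 88,200 × 536 × 2 × 1 = 94,550,400 bytes.
Track B: 37,800 × 536 × 4 × 2 = 162,086,400 bytes.
Track C: 48,000 × 536 × 4 × 2 = 205,824,000 bytes.
Track D: 36,000 × 536 × 3 × 8 = 463,104,000 bytes.
Track E: 16,000 × 536 × 1 × 2 = 17,152,000 bytes.
Total = 942,716,800 bytes = 942.7 MB.

942.7 MB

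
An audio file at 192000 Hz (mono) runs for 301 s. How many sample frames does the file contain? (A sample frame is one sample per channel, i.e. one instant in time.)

57,792,000 sample frames

192,000 samples/s × 301 s = 57,792,000 frames.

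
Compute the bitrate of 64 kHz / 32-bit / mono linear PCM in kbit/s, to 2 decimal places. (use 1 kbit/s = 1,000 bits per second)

2048.00 kbit/s

Bit rate = 64,000 × 32 × 1 = 2,048,000 bits/s.
= 2048.00 kbit/s.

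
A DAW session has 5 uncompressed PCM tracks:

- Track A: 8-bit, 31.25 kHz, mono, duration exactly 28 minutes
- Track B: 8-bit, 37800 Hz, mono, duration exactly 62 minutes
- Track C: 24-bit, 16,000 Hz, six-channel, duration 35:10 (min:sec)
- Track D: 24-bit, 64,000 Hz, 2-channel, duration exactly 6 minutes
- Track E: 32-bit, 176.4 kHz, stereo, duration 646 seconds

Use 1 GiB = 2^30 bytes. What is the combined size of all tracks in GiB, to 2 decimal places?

1.72 GiB

Track A: exactly 28 minutes = 1,680 s; 31,250 × 1,680 × 1 × 1 = 52,500,000 bytes.
Track B: exactly 62 minutes = 3,720 s; 37,800 × 3,720 × 1 × 1 = 140,616,000 bytes.
Track C: 35:10 (min:sec) = 2,110 s; 16,000 × 2,110 × 3 × 6 = 607,680,000 bytes.
Track D: exactly 6 minutes = 360 s; 64,000 × 360 × 3 × 2 = 138,240,000 bytes.
Track E: 176,400 × 646 × 4 × 2 = 911,635,200 bytes.
Total = 1,850,671,200 bytes = 1.72 GiB.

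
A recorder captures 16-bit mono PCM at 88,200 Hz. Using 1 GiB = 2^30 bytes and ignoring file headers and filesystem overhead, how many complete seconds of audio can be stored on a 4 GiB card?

Uncompressed byte rate = 88,200 × 2 × 1 = 176,400 bytes/s.
Capacity = 4 × 1,073,741,824 = 4,294,967,296 bytes.
4,294,967,296 / 176,400 ≈ 24347.89 s → 24,347 seconds.

24,347 seconds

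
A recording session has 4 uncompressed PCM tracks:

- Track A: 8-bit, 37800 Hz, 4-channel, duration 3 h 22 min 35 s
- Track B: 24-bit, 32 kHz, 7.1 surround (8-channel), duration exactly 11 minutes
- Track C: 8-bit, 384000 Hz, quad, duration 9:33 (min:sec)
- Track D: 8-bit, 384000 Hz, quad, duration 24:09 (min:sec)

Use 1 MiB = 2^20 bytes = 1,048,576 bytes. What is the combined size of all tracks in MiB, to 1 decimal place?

Track A: 3 h 22 min 35 s = 12,155 s; 37,800 × 12,155 × 1 × 4 = 1,837,836,000 bytes.
Track B: exactly 11 minutes = 660 s; 32,000 × 660 × 3 × 8 = 506,880,000 bytes.
Track C: 9:33 (min:sec) = 573 s; 384,000 × 573 × 1 × 4 = 880,128,000 bytes.
Track D: 24:09 (min:sec) = 1,449 s; 384,000 × 1,449 × 1 × 4 = 2,225,664,000 bytes.
Total = 5,450,508,000 bytes = 5198.0 MiB.

5198.0 MiB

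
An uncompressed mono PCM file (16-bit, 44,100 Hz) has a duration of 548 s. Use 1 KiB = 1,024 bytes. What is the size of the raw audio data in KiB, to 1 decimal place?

47200.8 KiB

Bytes = 44,100 samples/s × 548 s × 2 bytes/sample × 1 ch = 48,333,600 bytes.
48,333,600 / 1,024 = 47200.8 KiB.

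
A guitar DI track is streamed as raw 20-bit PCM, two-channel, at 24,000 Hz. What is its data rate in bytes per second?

120,000 bytes/s

Bit rate = 24,000 × 20 × 2 = 960,000 bits/s.
960,000 / 8 = 120,000 bytes/s.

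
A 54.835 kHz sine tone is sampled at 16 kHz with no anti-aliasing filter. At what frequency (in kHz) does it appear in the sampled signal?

6.835 kHz

Nyquist = 16,000/2 = 8,000 Hz; 54,835 Hz exceeds it.
Alias = |54,835 − 3×16,000| = |54,835 − 48,000| = 6,835 Hz = 6.835 kHz.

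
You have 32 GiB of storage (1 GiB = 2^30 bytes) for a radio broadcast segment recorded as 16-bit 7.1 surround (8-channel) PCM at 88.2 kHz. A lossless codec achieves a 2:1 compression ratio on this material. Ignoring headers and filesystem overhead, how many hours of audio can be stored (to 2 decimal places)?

13.53 hours

Uncompressed byte rate = 88,200 × 2 × 8 = 1,411,200 bytes/s.
After 2:1 compression, effective rate ≈ 705600 bytes/s.
Capacity = 32 × 1,073,741,824 = 34,359,738,368 bytes.
34,359,738,368 / effective rate ≈ 48695.77 s → 13.53 hours.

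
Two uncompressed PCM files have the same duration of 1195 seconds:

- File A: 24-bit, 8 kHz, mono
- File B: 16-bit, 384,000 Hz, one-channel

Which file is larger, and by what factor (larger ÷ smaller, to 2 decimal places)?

File A: 8,000 × 3 × 1 = 24,000 bytes/s.
File B: 384,000 × 2 × 1 = 768,000 bytes/s.
File B is larger; ratio = 917,760,000 / 28,680,000 = 32.00.

File B, by a factor of 32.00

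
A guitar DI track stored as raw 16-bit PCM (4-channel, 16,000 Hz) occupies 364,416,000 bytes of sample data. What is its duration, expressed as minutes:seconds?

Byte rate = 16,000 × 2 × 4 = 128,000 bytes/s.
Duration = 364,416,000 / 128,000 = 2,847 s.
2,847 s = 47:27.

47:27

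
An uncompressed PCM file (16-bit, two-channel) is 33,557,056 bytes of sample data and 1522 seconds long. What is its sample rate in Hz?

Bytes = sample_rate × seconds × bytes_per_sample × channels.
sample_rate = 33,557,056 / (1,522 × 2 × 2) = 33,557,056 / 6,088 = 5,512 Hz.

5,512 Hz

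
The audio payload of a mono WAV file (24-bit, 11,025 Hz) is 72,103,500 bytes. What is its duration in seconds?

Byte rate = 11,025 × 3 × 1 = 33,075 bytes/s.
Duration = 72,103,500 / 33,075 = 2,180 s.

2,180 seconds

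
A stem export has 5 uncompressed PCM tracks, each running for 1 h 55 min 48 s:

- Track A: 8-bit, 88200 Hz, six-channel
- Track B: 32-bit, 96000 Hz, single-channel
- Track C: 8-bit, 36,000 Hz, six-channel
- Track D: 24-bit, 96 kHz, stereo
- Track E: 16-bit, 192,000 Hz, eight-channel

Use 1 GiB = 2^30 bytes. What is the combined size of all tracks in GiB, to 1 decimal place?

30.9 GiB

1 h 55 min 48 s = 6,948 s.
Track A: 88,200 × 6,948 × 1 × 6 = 3,676,881,600 bytes.
Track B: 96,000 × 6,948 × 4 × 1 = 2,668,032,000 bytes.
Track C: 36,000 × 6,948 × 1 × 6 = 1,500,768,000 bytes.
Track D: 96,000 × 6,948 × 3 × 2 = 4,002,048,000 bytes.
Track E: 192,000 × 6,948 × 2 × 8 = 21,344,256,000 bytes.
Total = 33,191,985,600 bytes = 30.9 GiB.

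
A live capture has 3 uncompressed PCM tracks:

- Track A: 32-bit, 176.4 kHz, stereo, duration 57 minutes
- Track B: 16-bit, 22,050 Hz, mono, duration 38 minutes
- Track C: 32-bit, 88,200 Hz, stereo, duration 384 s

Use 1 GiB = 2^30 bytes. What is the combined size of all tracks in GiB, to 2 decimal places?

4.84 GiB

Track A: 57 minutes = 3,420 s; 176,400 × 3,420 × 4 × 2 = 4,826,304,000 bytes.
Track B: 38 minutes = 2,280 s; 22,050 × 2,280 × 2 × 1 = 100,548,000 bytes.
Track C: 88,200 × 384 × 4 × 2 = 270,950,400 bytes.
Total = 5,197,802,400 bytes = 4.84 GiB.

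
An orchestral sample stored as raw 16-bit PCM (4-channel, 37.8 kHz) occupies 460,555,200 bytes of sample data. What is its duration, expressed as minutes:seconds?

Byte rate = 37,800 × 2 × 4 = 302,400 bytes/s.
Duration = 460,555,200 / 302,400 = 1,523 s.
1,523 s = 25:23.

25:23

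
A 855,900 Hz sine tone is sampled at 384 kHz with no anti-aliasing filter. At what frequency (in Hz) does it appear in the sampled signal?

87,900 Hz

Nyquist = 384,000/2 = 192,000 Hz; 855,900 Hz exceeds it.
Alias = |855,900 − 2×384,000| = |855,900 − 768,000| = 87,900 Hz.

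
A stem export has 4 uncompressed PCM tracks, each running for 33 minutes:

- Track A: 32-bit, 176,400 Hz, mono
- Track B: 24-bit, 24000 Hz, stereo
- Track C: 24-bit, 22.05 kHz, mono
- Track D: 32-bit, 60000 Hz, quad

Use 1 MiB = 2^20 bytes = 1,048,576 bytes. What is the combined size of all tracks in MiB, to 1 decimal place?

33 minutes = 1,980 s.
Track A: 176,400 × 1,980 × 4 × 1 = 1,397,088,000 bytes.
Track B: 24,000 × 1,980 × 3 × 2 = 285,120,000 bytes.
Track C: 22,050 × 1,980 × 3 × 1 = 130,977,000 bytes.
Track D: 60,000 × 1,980 × 4 × 4 = 1,900,800,000 bytes.
Total = 3,713,985,000 bytes = 3541.9 MiB.

3541.9 MiB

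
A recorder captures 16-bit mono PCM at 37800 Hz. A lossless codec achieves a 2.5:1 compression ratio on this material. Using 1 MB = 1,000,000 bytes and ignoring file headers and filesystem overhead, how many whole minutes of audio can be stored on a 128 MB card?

70 minutes

Uncompressed byte rate = 37,800 × 2 × 1 = 75,600 bytes/s.
After 2.5:1 compression, effective rate ≈ 30240 bytes/s.
Capacity = 128 × 1,000,000 = 128,000,000 bytes.
128,000,000 / effective rate ≈ 4232.8 s → 70 minutes.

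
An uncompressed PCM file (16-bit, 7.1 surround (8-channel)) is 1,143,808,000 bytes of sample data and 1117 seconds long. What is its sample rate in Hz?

64,000 Hz

Bytes = sample_rate × seconds × bytes_per_sample × channels.
sample_rate = 1,143,808,000 / (1,117 × 2 × 8) = 1,143,808,000 / 17,872 = 64,000 Hz.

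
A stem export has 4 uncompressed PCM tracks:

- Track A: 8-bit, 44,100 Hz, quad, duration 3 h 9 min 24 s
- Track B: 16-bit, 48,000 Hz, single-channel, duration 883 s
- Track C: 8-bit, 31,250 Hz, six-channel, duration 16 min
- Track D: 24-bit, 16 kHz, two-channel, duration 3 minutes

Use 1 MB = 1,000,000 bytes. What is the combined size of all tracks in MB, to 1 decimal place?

Track A: 3 h 9 min 24 s = 11,364 s; 44,100 × 11,364 × 1 × 4 = 2,004,609,600 bytes.
Track B: 48,000 × 883 × 2 × 1 = 84,768,000 bytes.
Track C: 16 min = 960 s; 31,250 × 960 × 1 × 6 = 180,000,000 bytes.
Track D: 3 minutes = 180 s; 16,000 × 180 × 3 × 2 = 17,280,000 bytes.
Total = 2,286,657,600 bytes = 2286.7 MB.

2286.7 MB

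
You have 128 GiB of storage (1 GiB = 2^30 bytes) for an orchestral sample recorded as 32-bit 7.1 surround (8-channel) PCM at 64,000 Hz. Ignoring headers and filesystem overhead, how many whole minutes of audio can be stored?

1,118 minutes

Uncompressed byte rate = 64,000 × 4 × 8 = 2,048,000 bytes/s.
Capacity = 128 × 1,073,741,824 = 137,438,953,472 bytes.
137,438,953,472 / 2,048,000 ≈ 67108.86 s → 1,118 minutes.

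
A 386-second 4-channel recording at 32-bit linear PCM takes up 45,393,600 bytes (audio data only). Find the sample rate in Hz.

7,350 Hz

Bytes = sample_rate × seconds × bytes_per_sample × channels.
sample_rate = 45,393,600 / (386 × 4 × 4) = 45,393,600 / 6,176 = 7,350 Hz.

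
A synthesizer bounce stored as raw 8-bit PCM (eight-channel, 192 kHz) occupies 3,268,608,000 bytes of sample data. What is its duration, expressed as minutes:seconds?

Byte rate = 192,000 × 1 × 8 = 1,536,000 bytes/s.
Duration = 3,268,608,000 / 1,536,000 = 2,128 s.
2,128 s = 35:28.

35:28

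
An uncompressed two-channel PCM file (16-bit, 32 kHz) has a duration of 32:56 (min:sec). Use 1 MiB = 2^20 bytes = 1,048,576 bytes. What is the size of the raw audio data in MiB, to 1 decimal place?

Duration = 32:56 (min:sec) = 1,976 s.
Bytes = 32,000 samples/s × 1,976 s × 2 bytes/sample × 2 ch = 252,928,000 bytes.
252,928,000 / 1,048,576 = 241.2 MiB.

241.2 MiB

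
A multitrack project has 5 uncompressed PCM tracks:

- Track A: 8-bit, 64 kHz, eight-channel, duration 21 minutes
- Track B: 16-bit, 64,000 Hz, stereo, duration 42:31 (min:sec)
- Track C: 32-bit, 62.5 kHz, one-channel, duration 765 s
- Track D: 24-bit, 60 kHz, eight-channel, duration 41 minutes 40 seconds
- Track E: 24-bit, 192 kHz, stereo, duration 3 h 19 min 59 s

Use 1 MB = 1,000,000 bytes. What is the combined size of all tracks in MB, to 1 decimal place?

Track A: 21 minutes = 1,260 s; 64,000 × 1,260 × 1 × 8 = 645,120,000 bytes.
Track B: 42:31 (min:sec) = 2,551 s; 64,000 × 2,551 × 2 × 2 = 653,056,000 bytes.
Track C: 62,500 × 765 × 4 × 1 = 191,250,000 bytes.
Track D: 41 minutes 40 seconds = 2,500 s; 60,000 × 2,500 × 3 × 8 = 3,600,000,000 bytes.
Track E: 3 h 19 min 59 s = 11,999 s; 192,000 × 11,999 × 3 × 2 = 13,822,848,000 bytes.
Total = 18,912,274,000 bytes = 18912.3 MB.

18912.3 MB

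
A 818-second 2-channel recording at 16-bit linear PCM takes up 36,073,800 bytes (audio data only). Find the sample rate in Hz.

Bytes = sample_rate × seconds × bytes_per_sample × channels.
sample_rate = 36,073,800 / (818 × 2 × 2) = 36,073,800 / 3,272 = 11,025 Hz.

11,025 Hz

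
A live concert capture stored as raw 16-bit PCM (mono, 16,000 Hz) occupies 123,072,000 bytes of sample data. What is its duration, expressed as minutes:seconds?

Byte rate = 16,000 × 2 × 1 = 32,000 bytes/s.
Duration = 123,072,000 / 32,000 = 3,846 s.
3,846 s = 64:06.

64:06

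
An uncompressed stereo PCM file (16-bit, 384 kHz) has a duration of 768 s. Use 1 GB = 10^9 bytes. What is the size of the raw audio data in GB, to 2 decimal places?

1.18 GB

Bytes = 384,000 samples/s × 768 s × 2 bytes/sample × 2 ch = 1,179,648,000 bytes.
1,179,648,000 / 1,000,000,000 = 1.18 GB.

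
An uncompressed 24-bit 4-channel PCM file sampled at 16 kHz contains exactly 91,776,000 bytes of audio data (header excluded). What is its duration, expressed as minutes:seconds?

7:58

Byte rate = 16,000 × 3 × 4 = 192,000 bytes/s.
Duration = 91,776,000 / 192,000 = 478 s.
478 s = 7:58.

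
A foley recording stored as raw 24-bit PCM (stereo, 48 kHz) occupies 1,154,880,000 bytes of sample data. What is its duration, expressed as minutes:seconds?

Byte rate = 48,000 × 3 × 2 = 288,000 bytes/s.
Duration = 1,154,880,000 / 288,000 = 4,010 s.
4,010 s = 66:50.

66:50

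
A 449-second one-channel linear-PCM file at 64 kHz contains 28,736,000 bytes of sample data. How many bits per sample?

Bytes per sample = 28,736,000 / (64,000 × 449 × 1) = 28,736,000 / 28,736,000 = 1.
Bit depth = 1 × 8 = 8 bits.

8 bits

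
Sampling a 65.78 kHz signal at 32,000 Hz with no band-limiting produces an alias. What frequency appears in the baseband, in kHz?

Nyquist = 32,000/2 = 16,000 Hz; 65,780 Hz exceeds it.
Alias = |65,780 − 2×32,000| = |65,780 − 64,000| = 1,780 Hz = 1.78 kHz.

1.78 kHz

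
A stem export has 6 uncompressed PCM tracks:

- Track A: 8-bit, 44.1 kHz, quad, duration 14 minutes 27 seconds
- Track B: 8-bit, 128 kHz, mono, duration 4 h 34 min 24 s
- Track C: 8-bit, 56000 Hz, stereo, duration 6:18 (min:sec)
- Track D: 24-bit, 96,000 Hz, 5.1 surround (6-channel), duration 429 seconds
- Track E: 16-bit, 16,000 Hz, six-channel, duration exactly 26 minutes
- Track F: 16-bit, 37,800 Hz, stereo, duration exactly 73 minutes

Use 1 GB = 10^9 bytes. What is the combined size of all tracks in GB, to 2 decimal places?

4.01 GB

Track A: 14 minutes 27 seconds = 867 s; 44,100 × 867 × 1 × 4 = 152,938,800 bytes.
Track B: 4 h 34 min 24 s = 16,464 s; 128,000 × 16,464 × 1 × 1 = 2,107,392,000 bytes.
Track C: 6:18 (min:sec) = 378 s; 56,000 × 378 × 1 × 2 = 42,336,000 bytes.
Track D: 96,000 × 429 × 3 × 6 = 741,312,000 bytes.
Track E: exactly 26 minutes = 1,560 s; 16,000 × 1,560 × 2 × 6 = 299,520,000 bytes.
Track F: exactly 73 minutes = 4,380 s; 37,800 × 4,380 × 2 × 2 = 662,256,000 bytes.
Total = 4,005,754,800 bytes = 4.01 GB.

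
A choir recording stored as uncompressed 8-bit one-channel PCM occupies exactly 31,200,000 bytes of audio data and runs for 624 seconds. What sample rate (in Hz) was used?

Bytes = sample_rate × seconds × bytes_per_sample × channels.
sample_rate = 31,200,000 / (624 × 1 × 1) = 31,200,000 / 624 = 50,000 Hz.

50,000 Hz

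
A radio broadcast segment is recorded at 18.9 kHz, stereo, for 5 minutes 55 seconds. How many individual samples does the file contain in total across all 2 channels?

5 minutes 55 seconds = 355 s.
18,900 × 355 s × 2 ch = 13,419,000 samples.

13,419,000 samples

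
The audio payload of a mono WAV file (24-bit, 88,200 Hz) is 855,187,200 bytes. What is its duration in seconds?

Byte rate = 88,200 × 3 × 1 = 264,600 bytes/s.
Duration = 855,187,200 / 264,600 = 3,232 s.

3,232 seconds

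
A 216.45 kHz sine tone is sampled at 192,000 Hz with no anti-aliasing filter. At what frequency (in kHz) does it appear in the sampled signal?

24.45 kHz

Nyquist = 192,000/2 = 96,000 Hz; 216,450 Hz exceeds it.
Alias = |216,450 − 1×192,000| = |216,450 − 192,000| = 24,450 Hz = 24.45 kHz.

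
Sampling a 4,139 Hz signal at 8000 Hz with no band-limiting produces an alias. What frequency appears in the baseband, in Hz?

Nyquist = 8,000/2 = 4,000 Hz; 4,139 Hz exceeds it.
Alias = |4,139 − 1×8,000| = |4,139 − 8,000| = 3,861 Hz.

3,861 Hz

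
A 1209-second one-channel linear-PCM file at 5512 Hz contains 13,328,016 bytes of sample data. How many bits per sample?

Bytes per sample = 13,328,016 / (5,512 × 1,209 × 1) = 13,328,016 / 6,664,008 = 2.
Bit depth = 2 × 8 = 16 bits.

16 bits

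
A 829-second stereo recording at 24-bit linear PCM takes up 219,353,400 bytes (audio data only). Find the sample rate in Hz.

44,100 Hz

Bytes = sample_rate × seconds × bytes_per_sample × channels.
sample_rate = 219,353,400 / (829 × 3 × 2) = 219,353,400 / 4,974 = 44,100 Hz.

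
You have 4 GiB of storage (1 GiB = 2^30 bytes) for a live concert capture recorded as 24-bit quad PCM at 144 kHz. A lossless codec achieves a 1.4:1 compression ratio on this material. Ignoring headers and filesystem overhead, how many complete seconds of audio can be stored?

3,479 seconds

Uncompressed byte rate = 144,000 × 3 × 4 = 1,728,000 bytes/s.
After 1.4:1 compression, effective rate ≈ 1234285.71 bytes/s.
Capacity = 4 × 1,073,741,824 = 4,294,967,296 bytes.
4,294,967,296 / effective rate ≈ 3479.72 s → 3,479 seconds.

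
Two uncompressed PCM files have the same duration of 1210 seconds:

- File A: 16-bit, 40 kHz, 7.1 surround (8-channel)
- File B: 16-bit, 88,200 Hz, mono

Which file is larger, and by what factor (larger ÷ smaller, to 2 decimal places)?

File A, by a factor of 3.63

File A: 40,000 × 2 × 8 = 640,000 bytes/s.
File B: 88,200 × 2 × 1 = 176,400 bytes/s.
File A is larger; ratio = 774,400,000 / 213,444,000 = 3.63.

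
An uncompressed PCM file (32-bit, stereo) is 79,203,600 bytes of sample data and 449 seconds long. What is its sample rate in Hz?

Bytes = sample_rate × seconds × bytes_per_sample × channels.
sample_rate = 79,203,600 / (449 × 4 × 2) = 79,203,600 / 3,592 = 22,050 Hz.

22,050 Hz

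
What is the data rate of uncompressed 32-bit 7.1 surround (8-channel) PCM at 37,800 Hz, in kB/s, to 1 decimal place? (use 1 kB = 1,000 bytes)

1209.6 kB/s

Bit rate = 37,800 × 32 × 8 = 9,676,800 bits/s.
9,676,800 / 8 = 1,209,600 B/s = 1209.6 kB/s.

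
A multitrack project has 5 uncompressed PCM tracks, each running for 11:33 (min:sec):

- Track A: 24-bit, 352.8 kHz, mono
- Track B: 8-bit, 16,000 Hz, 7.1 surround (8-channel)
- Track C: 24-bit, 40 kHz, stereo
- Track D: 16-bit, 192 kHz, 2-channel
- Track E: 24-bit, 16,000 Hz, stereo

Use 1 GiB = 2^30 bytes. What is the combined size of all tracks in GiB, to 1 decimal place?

11:33 (min:sec) = 693 s.
Track A: 352,800 × 693 × 3 × 1 = 733,471,200 bytes.
Track B: 16,000 × 693 × 1 × 8 = 88,704,000 bytes.
Track C: 40,000 × 693 × 3 × 2 = 166,320,000 bytes.
Track D: 192,000 × 693 × 2 × 2 = 532,224,000 bytes.
Track E: 16,000 × 693 × 3 × 2 = 66,528,000 bytes.
Total = 1,587,247,200 bytes = 1.5 GiB.

1.5 GiB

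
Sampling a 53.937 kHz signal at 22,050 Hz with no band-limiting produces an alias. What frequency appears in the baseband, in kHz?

Nyquist = 22,050/2 = 11,025 Hz; 53,937 Hz exceeds it.
Alias = |53,937 − 2×22,050| = |53,937 − 44,100| = 9,837 Hz = 9.837 kHz.

9.837 kHz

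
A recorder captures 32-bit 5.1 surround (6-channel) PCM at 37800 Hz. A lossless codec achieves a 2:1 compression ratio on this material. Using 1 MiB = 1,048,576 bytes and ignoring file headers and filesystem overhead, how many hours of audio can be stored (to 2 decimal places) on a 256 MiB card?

Uncompressed byte rate = 37,800 × 4 × 6 = 907,200 bytes/s.
After 2:1 compression, effective rate ≈ 453600 bytes/s.
Capacity = 256 × 1,048,576 = 268,435,456 bytes.
268,435,456 / effective rate ≈ 591.79 s → 0.16 hours.

0.16 hours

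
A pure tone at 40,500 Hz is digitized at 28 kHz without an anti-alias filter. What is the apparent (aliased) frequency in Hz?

Nyquist = 28,000/2 = 14,000 Hz; 40,500 Hz exceeds it.
Alias = |40,500 − 1×28,000| = |40,500 − 28,000| = 12,500 Hz.

12,500 Hz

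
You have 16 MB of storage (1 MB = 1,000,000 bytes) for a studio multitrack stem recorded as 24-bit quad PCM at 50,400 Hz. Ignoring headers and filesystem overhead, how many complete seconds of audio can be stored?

26 seconds

Uncompressed byte rate = 50,400 × 3 × 4 = 604,800 bytes/s.
Capacity = 16 × 1,000,000 = 16,000,000 bytes.
16,000,000 / 604,800 ≈ 26.46 s → 26 seconds.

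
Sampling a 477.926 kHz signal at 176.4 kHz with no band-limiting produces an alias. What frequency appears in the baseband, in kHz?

51.274 kHz

Nyquist = 176,400/2 = 88,200 Hz; 477,926 Hz exceeds it.
Alias = |477,926 − 3×176,400| = |477,926 − 529,200| = 51,274 Hz = 51.274 kHz.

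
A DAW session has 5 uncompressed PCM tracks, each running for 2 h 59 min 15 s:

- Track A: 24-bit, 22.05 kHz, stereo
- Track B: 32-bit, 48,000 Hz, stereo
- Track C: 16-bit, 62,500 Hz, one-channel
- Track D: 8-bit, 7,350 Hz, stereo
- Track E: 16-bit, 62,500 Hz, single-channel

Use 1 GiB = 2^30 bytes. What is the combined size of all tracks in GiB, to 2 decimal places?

7.82 GiB

2 h 59 min 15 s = 10,755 s.
Track A: 22,050 × 10,755 × 3 × 2 = 1,422,886,500 bytes.
Track B: 48,000 × 10,755 × 4 × 2 = 4,129,920,000 bytes.
Track C: 62,500 × 10,755 × 2 × 1 = 1,344,375,000 bytes.
Track D: 7,350 × 10,755 × 1 × 2 = 158,098,500 bytes.
Track E: 62,500 × 10,755 × 2 × 1 = 1,344,375,000 bytes.
Total = 8,399,655,000 bytes = 7.82 GiB.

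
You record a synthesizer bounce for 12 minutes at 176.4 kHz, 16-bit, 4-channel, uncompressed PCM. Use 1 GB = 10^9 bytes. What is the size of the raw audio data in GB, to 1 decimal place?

Duration = 12 minutes = 720 s.
Bytes = 176,400 samples/s × 720 s × 2 bytes/sample × 4 ch = 1,016,064,000 bytes.
1,016,064,000 / 1,000,000,000 = 1.0 GB.

1.0 GB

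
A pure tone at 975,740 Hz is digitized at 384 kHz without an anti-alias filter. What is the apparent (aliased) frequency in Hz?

176,260 Hz

Nyquist = 384,000/2 = 192,000 Hz; 975,740 Hz exceeds it.
Alias = |975,740 − 3×384,000| = |975,740 − 1,152,000| = 176,260 Hz.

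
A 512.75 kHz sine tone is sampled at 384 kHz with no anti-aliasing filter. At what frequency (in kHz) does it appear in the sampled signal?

Nyquist = 384,000/2 = 192,000 Hz; 512,750 Hz exceeds it.
Alias = |512,750 − 1×384,000| = |512,750 − 384,000| = 128,750 Hz = 128.75 kHz.

128.75 kHz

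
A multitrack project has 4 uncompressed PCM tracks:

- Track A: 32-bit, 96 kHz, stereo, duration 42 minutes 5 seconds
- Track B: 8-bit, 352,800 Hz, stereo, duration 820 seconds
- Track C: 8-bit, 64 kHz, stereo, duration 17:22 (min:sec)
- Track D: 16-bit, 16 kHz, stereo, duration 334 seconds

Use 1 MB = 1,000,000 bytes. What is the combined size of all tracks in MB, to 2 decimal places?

Track A: 42 minutes 5 seconds = 2,525 s; 96,000 × 2,525 × 4 × 2 = 1,939,200,000 bytes.
Track B: 352,800 × 820 × 1 × 2 = 578,592,000 bytes.
Track C: 17:22 (min:sec) = 1,042 s; 64,000 × 1,042 × 1 × 2 = 133,376,000 bytes.
Track D: 16,000 × 334 × 2 × 2 = 21,376,000 bytes.
Total = 2,672,544,000 bytes = 2672.54 MB.

2672.54 MB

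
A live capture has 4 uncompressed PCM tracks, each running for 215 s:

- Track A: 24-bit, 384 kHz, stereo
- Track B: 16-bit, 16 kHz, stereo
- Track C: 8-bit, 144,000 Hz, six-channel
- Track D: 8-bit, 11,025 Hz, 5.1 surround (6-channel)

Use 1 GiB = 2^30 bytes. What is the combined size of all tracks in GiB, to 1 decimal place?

0.7 GiB

Track A: 384,000 × 215 × 3 × 2 = 495,360,000 bytes.
Track B: 16,000 × 215 × 2 × 2 = 13,760,000 bytes.
Track C: 144,000 × 215 × 1 × 6 = 185,760,000 bytes.
Track D: 11,025 × 215 × 1 × 6 = 14,222,250 bytes.
Total = 709,102,250 bytes = 0.7 GiB.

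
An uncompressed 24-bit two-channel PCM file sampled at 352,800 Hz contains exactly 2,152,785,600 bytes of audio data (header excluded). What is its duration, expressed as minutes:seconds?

Byte rate = 352,800 × 3 × 2 = 2,116,800 bytes/s.
Duration = 2,152,785,600 / 2,116,800 = 1,017 s.
1,017 s = 16:57.

16:57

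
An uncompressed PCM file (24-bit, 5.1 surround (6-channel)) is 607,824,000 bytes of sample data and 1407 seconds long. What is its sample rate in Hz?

Bytes = sample_rate × seconds × bytes_per_sample × channels.
sample_rate = 607,824,000 / (1,407 × 3 × 6) = 607,824,000 / 25,326 = 24,000 Hz.

24,000 Hz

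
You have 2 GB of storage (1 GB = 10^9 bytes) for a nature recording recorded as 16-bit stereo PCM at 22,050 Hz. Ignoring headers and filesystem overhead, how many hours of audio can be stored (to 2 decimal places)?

6.30 hours

Uncompressed byte rate = 22,050 × 2 × 2 = 88,200 bytes/s.
Capacity = 2 × 1,000,000,000 = 2,000,000,000 bytes.
2,000,000,000 / 88,200 ≈ 22675.74 s → 6.30 hours.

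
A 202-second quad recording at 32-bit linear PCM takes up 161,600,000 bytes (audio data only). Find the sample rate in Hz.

Bytes = sample_rate × seconds × bytes_per_sample × channels.
sample_rate = 161,600,000 / (202 × 4 × 4) = 161,600,000 / 3,232 = 50,000 Hz.

50,000 Hz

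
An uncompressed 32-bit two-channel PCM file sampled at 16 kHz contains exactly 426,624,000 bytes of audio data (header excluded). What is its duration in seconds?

3,333 seconds

Byte rate = 16,000 × 4 × 2 = 128,000 bytes/s.
Duration = 426,624,000 / 128,000 = 3,333 s.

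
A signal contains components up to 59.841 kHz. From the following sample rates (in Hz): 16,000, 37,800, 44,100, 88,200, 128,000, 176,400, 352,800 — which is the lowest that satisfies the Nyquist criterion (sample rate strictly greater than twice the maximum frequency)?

128,000 Hz

Need sample rate > 2 × 59,841 = 119,682 Hz.
Lowest listed rate above 119,682 Hz is 128,000 Hz.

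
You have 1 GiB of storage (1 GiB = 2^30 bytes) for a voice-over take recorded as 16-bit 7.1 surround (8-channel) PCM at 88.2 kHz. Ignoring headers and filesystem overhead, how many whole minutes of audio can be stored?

Uncompressed byte rate = 88,200 × 2 × 8 = 1,411,200 bytes/s.
Capacity = 1 × 1,073,741,824 = 1,073,741,824 bytes.
1,073,741,824 / 1,411,200 ≈ 760.87 s → 12 minutes.

12 minutes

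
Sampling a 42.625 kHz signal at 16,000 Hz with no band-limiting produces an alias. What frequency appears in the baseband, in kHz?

5.375 kHz

Nyquist = 16,000/2 = 8,000 Hz; 42,625 Hz exceeds it.
Alias = |42,625 − 3×16,000| = |42,625 − 48,000| = 5,375 Hz = 5.375 kHz.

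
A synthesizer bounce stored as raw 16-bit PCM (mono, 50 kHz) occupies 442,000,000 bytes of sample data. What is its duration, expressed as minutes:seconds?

Byte rate = 50,000 × 2 × 1 = 100,000 bytes/s.
Duration = 442,000,000 / 100,000 = 4,420 s.
4,420 s = 73:40.

73:40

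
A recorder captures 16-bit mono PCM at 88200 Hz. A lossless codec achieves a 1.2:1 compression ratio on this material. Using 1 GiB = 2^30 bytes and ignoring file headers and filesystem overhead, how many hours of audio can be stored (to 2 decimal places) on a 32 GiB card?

Uncompressed byte rate = 88,200 × 2 × 1 = 176,400 bytes/s.
After 1.2:1 compression, effective rate ≈ 147000 bytes/s.
Capacity = 32 × 1,073,741,824 = 34,359,738,368 bytes.
34,359,738,368 / effective rate ≈ 233739.72 s → 64.93 hours.

64.93 hours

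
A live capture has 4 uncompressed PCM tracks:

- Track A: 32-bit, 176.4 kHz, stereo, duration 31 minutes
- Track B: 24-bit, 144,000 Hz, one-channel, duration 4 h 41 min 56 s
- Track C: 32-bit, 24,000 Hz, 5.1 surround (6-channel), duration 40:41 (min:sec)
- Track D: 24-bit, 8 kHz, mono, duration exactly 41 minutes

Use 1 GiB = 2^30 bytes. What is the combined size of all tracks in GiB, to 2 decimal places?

10.61 GiB

Track A: 31 minutes = 1,860 s; 176,400 × 1,860 × 4 × 2 = 2,624,832,000 bytes.
Track B: 4 h 41 min 56 s = 16,916 s; 144,000 × 16,916 × 3 × 1 = 7,307,712,000 bytes.
Track C: 40:41 (min:sec) = 2,441 s; 24,000 × 2,441 × 4 × 6 = 1,406,016,000 bytes.
Track D: exactly 41 minutes = 2,460 s; 8,000 × 2,460 × 3 × 1 = 59,040,000 bytes.
Total = 11,397,600,000 bytes = 10.61 GiB.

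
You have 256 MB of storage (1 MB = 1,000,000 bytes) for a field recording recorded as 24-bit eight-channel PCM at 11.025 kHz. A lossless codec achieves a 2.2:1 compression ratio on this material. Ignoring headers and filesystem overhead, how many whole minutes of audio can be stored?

Uncompressed byte rate = 11,025 × 3 × 8 = 264,600 bytes/s.
After 2.2:1 compression, effective rate ≈ 120272.73 bytes/s.
Capacity = 256 × 1,000,000 = 256,000,000 bytes.
256,000,000 / effective rate ≈ 2128.5 s → 35 minutes.

35 minutes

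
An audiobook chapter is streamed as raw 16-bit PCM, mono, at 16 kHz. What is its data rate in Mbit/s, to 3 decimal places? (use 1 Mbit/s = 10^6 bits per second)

0.256 Mbit/s

Bit rate = 16,000 × 16 × 1 = 256,000 bits/s.
= 0.256 Mbit/s.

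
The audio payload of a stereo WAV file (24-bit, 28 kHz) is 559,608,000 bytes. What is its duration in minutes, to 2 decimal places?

55.52 minutes

Byte rate = 28,000 × 3 × 2 = 168,000 bytes/s.
Duration = 559,608,000 / 168,000 = 3,331 s.
3,331 s / 60 = 55.52 minutes.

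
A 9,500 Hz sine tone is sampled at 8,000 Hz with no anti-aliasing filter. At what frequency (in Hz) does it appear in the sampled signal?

Nyquist = 8,000/2 = 4,000 Hz; 9,500 Hz exceeds it.
Alias = |9,500 − 1×8,000| = |9,500 − 8,000| = 1,500 Hz.

1,500 Hz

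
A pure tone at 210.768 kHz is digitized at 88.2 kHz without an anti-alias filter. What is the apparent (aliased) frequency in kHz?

34.368 kHz

Nyquist = 88,200/2 = 44,100 Hz; 210,768 Hz exceeds it.
Alias = |210,768 − 2×88,200| = |210,768 − 176,400| = 34,368 Hz = 34.368 kHz.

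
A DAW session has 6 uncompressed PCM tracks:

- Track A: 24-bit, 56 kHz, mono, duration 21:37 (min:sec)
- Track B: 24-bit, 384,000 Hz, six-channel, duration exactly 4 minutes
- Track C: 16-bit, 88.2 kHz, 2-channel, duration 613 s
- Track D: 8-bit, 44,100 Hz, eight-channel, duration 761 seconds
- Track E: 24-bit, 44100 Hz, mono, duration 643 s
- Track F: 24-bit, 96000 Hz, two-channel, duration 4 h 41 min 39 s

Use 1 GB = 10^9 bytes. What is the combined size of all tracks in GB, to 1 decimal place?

12.2 GB

Track A: 21:37 (min:sec) = 1,297 s; 56,000 × 1,297 × 3 × 1 = 217,896,000 bytes.
Track B: exactly 4 minutes = 240 s; 384,000 × 240 × 3 × 6 = 1,658,880,000 bytes.
Track C: 88,200 × 613 × 2 × 2 = 216,266,400 bytes.
Track D: 44,100 × 761 × 1 × 8 = 268,480,800 bytes.
Track E: 44,100 × 643 × 3 × 1 = 85,068,900 bytes.
Track F: 4 h 41 min 39 s = 16,899 s; 96,000 × 16,899 × 3 × 2 = 9,733,824,000 bytes.
Total = 12,180,416,100 bytes = 12.2 GB.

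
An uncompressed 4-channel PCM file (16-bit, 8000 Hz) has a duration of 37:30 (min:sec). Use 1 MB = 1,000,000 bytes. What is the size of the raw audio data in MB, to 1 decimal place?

Duration = 37:30 (min:sec) = 2,250 s.
Bytes = 8,000 samples/s × 2,250 s × 2 bytes/sample × 4 ch = 144,000,000 bytes.
144,000,000 / 1,000,000 = 144.0 MB.

144.0 MB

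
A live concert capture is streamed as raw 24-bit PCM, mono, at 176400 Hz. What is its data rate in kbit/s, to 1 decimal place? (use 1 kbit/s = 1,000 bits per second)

4233.6 kbit/s

Bit rate = 176,400 × 24 × 1 = 4,233,600 bits/s.
= 4233.6 kbit/s.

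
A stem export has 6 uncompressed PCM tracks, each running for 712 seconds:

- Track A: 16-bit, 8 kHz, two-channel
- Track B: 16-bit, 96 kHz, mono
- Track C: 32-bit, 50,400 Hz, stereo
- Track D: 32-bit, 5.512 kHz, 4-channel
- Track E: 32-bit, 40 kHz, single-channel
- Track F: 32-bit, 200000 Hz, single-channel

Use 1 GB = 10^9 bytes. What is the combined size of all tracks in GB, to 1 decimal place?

1.2 GB

Track A: 8,000 × 712 × 2 × 2 = 22,784,000 bytes.
Track B: 96,000 × 712 × 2 × 1 = 136,704,000 bytes.
Track C: 50,400 × 712 × 4 × 2 = 287,078,400 bytes.
Track D: 5,512 × 712 × 4 × 4 = 62,792,704 bytes.
Track E: 40,000 × 712 × 4 × 1 = 113,920,000 bytes.
Track F: 200,000 × 712 × 4 × 1 = 569,600,000 bytes.
Total = 1,192,879,104 bytes = 1.2 GB.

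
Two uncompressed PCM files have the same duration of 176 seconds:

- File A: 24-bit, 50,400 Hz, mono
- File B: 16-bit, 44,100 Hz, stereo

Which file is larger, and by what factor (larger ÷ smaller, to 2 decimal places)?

File B, by a factor of 1.17

File A: 50,400 × 3 × 1 = 151,200 bytes/s.
File B: 44,100 × 2 × 2 = 176,400 bytes/s.
File B is larger; ratio = 31,046,400 / 26,611,200 = 1.17.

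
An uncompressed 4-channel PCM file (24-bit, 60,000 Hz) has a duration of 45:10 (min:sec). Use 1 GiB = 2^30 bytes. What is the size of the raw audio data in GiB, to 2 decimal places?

1.82 GiB

Duration = 45:10 (min:sec) = 2,710 s.
Bytes = 60,000 samples/s × 2,710 s × 3 bytes/sample × 4 ch = 1,951,200,000 bytes.
1,951,200,000 / 1,073,741,824 = 1.82 GiB.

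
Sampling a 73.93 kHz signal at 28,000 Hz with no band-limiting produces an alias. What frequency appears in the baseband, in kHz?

Nyquist = 28,000/2 = 14,000 Hz; 73,930 Hz exceeds it.
Alias = |73,930 − 3×28,000| = |73,930 − 84,000| = 10,070 Hz = 10.07 kHz.

10.07 kHz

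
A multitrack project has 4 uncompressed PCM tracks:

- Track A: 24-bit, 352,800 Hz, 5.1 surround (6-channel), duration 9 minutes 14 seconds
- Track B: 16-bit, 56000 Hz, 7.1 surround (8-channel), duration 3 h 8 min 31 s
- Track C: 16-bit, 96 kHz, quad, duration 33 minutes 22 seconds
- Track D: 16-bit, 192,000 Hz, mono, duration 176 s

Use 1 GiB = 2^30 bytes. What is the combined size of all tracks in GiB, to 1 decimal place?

14.2 GiB

Track A: 9 minutes 14 seconds = 554 s; 352,800 × 554 × 3 × 6 = 3,518,121,600 bytes.
Track B: 3 h 8 min 31 s = 11,311 s; 56,000 × 11,311 × 2 × 8 = 10,134,656,000 bytes.
Track C: 33 minutes 22 seconds = 2,002 s; 96,000 × 2,002 × 2 × 4 = 1,537,536,000 bytes.
Track D: 192,000 × 176 × 2 × 1 = 67,584,000 bytes.
Total = 15,257,897,600 bytes = 14.2 GiB.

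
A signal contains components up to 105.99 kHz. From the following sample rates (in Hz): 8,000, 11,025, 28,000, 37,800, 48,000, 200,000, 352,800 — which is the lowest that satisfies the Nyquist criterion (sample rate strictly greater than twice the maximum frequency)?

352,800 Hz

Need sample rate > 2 × 105,990 = 211,980 Hz.
Lowest listed rate above 211,980 Hz is 352,800 Hz.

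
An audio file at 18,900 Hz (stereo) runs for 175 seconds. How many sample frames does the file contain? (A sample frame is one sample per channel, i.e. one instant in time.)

18,900 samples/s × 175 s = 3,307,500 frames.

3,307,500 sample frames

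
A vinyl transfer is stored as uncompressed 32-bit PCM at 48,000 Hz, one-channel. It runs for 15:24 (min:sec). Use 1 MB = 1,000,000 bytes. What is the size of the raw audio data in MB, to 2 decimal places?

Duration = 15:24 (min:sec) = 924 s.
Bytes = 48,000 samples/s × 924 s × 4 bytes/sample × 1 ch = 177,408,000 bytes.
177,408,000 / 1,000,000 = 177.41 MB.

177.41 MB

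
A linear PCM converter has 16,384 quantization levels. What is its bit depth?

log2(16,384) = 14.

14 bits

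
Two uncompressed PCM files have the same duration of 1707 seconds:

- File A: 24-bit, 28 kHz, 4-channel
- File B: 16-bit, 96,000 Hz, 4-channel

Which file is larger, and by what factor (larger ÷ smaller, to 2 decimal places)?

File A: 28,000 × 3 × 4 = 336,000 bytes/s.
File B: 96,000 × 2 × 4 = 768,000 bytes/s.
File B is larger; ratio = 1,310,976,000 / 573,552,000 = 2.29.

File B, by a factor of 2.29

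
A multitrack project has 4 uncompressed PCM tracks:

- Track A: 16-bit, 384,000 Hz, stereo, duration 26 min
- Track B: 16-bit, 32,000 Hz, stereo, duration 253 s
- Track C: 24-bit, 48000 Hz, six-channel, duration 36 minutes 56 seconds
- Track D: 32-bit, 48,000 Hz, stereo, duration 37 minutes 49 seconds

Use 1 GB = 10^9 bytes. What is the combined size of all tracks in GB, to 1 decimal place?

5.2 GB

Track A: 26 min = 1,560 s; 384,000 × 1,560 × 2 × 2 = 2,396,160,000 bytes.
Track B: 32,000 × 253 × 2 × 2 = 32,384,000 bytes.
Track C: 36 minutes 56 seconds = 2,216 s; 48,000 × 2,216 × 3 × 6 = 1,914,624,000 bytes.
Track D: 37 minutes 49 seconds = 2,269 s; 48,000 × 2,269 × 4 × 2 = 871,296,000 bytes.
Total = 5,214,464,000 bytes = 5.2 GB.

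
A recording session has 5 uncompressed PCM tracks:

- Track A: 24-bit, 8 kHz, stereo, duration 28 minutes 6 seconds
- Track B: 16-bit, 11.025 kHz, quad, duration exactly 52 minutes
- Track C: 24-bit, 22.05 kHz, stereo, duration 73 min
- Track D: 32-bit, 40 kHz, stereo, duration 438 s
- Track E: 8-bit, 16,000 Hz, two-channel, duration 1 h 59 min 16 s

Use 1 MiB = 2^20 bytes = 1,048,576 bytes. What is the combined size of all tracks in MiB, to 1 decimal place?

1244.3 MiB

Track A: 28 minutes 6 seconds = 1,686 s; 8,000 × 1,686 × 3 × 2 = 80,928,000 bytes.
Track B: exactly 52 minutes = 3,120 s; 11,025 × 3,120 × 2 × 4 = 275,184,000 bytes.
Track C: 73 min = 4,380 s; 22,050 × 4,380 × 3 × 2 = 579,474,000 bytes.
Track D: 40,000 × 438 × 4 × 2 = 140,160,000 bytes.
Track E: 1 h 59 min 16 s = 7,156 s; 16,000 × 7,156 × 1 × 2 = 228,992,000 bytes.
Total = 1,304,738,000 bytes = 1244.3 MiB.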